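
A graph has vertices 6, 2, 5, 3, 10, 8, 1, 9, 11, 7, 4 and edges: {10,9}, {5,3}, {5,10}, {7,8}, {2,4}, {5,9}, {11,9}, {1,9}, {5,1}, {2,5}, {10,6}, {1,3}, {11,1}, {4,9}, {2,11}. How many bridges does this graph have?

2

The edges on the cycle 2-5-10-9-4-2 are not bridges since each lies on that cycle.
But removing 7–8 disconnects 7 from 8; removing 6–10 disconnects 6 from 10 — these are bridges.
That makes 2 bridges.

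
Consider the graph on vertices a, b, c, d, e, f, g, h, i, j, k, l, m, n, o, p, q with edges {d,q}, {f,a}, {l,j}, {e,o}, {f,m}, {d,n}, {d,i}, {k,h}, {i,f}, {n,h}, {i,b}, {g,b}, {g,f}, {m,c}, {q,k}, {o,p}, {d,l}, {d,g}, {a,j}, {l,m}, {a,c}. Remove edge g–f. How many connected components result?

g and f are still connected via g-d-i-f, so the component count stays at 2.

2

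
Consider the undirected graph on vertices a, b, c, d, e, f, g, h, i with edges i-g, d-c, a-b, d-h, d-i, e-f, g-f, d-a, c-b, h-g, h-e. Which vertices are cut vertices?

Removing d increases the component count from 1 to 2, so d is a cut vertex.
By contrast removing e leaves 1 component; it is not a cut vertex. No other vertex is a cut vertex either.

d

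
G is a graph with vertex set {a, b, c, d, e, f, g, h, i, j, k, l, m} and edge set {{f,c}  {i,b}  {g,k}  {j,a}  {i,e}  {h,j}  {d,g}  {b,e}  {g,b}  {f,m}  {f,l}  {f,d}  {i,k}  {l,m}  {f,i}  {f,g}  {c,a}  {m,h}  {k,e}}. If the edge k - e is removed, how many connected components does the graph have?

1

k and e are still connected via k-i-e, so the component count stays at 1.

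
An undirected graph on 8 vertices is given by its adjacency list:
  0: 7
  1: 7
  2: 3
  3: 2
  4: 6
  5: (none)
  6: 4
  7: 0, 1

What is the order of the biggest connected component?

5 is isolated — a component by itself.
Starting from 2 we can reach 2, 3. That is one component of size 2.
Starting from 4 we can reach 4, 6. That is one component of size 2.
Starting from 0 we can reach 0, 1, 7. That is one component of size 3.
The largest has 3 vertices.

3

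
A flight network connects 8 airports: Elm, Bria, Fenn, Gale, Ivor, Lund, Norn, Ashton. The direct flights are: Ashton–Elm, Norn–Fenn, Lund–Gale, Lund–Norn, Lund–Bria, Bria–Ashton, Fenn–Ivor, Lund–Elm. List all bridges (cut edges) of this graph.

Fenn-Ivor, Fenn-Norn, Gale-Lund, Lund-Norn

The edges on the cycle Lund-Bria-Ashton-Elm-Lund are not bridges since each lies on that cycle.
But removing Lund–Gale disconnects Lund from Gale; removing Fenn–Ivor disconnects Fenn from Ivor; removing Norn–Fenn disconnects Norn from Fenn; removing Lund–Norn disconnects Lund from Norn — these are bridges.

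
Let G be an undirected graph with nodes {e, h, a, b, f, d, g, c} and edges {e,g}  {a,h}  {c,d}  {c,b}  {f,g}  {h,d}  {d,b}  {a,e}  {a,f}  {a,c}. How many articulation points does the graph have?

Removing a increases the component count from 1 to 2, so a is a cut vertex.
By contrast removing c leaves 1 component; it is not a cut vertex. No other vertex is a cut vertex either.

1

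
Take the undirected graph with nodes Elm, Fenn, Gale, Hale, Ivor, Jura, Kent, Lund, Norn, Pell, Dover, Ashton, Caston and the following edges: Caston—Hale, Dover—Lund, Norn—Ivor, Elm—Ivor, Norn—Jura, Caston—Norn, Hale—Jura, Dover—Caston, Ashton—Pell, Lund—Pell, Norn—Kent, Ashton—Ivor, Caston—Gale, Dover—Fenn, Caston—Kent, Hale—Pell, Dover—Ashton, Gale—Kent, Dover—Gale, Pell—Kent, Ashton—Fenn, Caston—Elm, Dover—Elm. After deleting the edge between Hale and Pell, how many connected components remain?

1

Hale and Pell are still connected via Hale-Caston-Kent-Pell, so the component count stays at 1.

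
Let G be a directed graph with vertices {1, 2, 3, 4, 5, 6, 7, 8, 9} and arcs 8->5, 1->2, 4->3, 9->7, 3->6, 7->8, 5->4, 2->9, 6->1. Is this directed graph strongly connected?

Yes

From 6 we can reach every vertex (1, 2, 3, 4, 5, 6, 7, 8, 9), and every vertex can reach 6 (1, 2, 3, 4, 5, 6, 7, 8, 9). So the whole graph is one strongly connected component.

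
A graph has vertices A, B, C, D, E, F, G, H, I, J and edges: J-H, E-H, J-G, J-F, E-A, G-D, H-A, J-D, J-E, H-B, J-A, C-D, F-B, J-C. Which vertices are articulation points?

J

Removing J increases the component count from 2 to 3, so J is a cut vertex.
By contrast removing C leaves 2 components; it is not a cut vertex. No other vertex is a cut vertex either.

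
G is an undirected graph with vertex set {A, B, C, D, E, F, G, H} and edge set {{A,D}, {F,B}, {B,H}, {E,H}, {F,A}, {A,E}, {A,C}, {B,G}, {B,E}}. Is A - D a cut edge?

Removing A - D leaves no path between A and D: the component count goes from 1 to 2. So it is a bridge.

Yes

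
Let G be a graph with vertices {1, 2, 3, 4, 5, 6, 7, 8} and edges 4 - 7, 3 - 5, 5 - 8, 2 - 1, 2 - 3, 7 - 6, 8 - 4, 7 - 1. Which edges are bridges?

The edges on the cycle 2-3-5-8-4-7-1-2 are not bridges since each lies on that cycle.
But removing 7 - 6 disconnects 7 from 6 — this is a bridge.

6-7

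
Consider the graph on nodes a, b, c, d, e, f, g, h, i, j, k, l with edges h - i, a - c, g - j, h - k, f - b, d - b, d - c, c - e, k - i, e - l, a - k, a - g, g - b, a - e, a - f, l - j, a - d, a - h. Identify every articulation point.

a

Removing a increases the component count from 1 to 2, so a is a cut vertex.
By contrast removing f leaves 1 component; it is not a cut vertex. No other vertex is a cut vertex either.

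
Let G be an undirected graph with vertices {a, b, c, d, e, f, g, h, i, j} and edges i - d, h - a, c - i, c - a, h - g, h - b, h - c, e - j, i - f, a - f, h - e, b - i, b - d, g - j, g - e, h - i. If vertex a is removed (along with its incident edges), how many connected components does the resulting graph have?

1

With a gone, the remaining components are: {b, c, d, e, f, g, h, i, j}.
That is 1 component.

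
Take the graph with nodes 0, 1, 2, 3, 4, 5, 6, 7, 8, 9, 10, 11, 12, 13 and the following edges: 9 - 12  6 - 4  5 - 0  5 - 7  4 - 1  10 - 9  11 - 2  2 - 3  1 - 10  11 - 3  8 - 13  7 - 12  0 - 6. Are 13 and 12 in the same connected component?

No

The component containing 13 is {8, 13}, and 12 is not in it.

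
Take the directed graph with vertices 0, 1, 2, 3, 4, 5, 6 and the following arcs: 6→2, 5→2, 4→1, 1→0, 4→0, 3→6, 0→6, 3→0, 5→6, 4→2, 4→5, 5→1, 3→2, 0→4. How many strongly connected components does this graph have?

4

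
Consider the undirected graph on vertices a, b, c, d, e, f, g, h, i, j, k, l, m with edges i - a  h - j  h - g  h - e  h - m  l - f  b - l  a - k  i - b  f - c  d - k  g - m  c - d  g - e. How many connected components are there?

2

Starting from e we can reach e, g, h, j, m. That is one component of size 5.
Starting from a we can reach a, b, c, d, f, i, k, l. That is one component of size 8.
Total: 2 components.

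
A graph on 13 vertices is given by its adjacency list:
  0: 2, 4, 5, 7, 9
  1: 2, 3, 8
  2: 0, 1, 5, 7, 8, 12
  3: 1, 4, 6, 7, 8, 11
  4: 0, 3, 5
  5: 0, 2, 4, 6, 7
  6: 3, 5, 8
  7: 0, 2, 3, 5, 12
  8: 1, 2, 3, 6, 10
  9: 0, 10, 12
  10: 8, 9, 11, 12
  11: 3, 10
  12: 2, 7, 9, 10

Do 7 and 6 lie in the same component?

From 7 we can reach 0, 1, 2, 3, 4, 5, 6, 7, 8, 9, 10, 11, 12, which includes 6.

Yes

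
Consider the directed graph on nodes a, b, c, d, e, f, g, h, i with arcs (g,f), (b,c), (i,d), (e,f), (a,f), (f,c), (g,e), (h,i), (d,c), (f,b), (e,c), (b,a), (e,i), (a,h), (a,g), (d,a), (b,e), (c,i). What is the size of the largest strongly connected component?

{a, b, c, d, e, f, g, h, i} are all mutually reachable — one SCC of size 9.
The largest has 9 vertices.

9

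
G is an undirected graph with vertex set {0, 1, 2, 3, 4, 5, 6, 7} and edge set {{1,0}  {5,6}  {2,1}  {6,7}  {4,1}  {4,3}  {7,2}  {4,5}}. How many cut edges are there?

2

The edges on the cycle 4-5-6-7-2-1-4 are not bridges since each lies on that cycle.
But removing 4 - 3 disconnects 4 from 3; removing 1 - 0 disconnects 1 from 0 — these are bridges.
That makes 2 bridges.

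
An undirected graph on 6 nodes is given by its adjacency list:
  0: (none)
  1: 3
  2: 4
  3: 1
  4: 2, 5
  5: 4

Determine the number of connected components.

0 is isolated — a component by itself.
Starting from 1 we can reach 1, 3. That is one component of size 2.
Starting from 2 we can reach 2, 4, 5. That is one component of size 3.
Total: 3 components.

3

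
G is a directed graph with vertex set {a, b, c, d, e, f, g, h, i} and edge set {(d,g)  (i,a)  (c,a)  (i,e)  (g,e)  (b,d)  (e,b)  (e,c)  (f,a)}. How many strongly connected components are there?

{b, d, e, g} are all mutually reachable — one SCC of size 4.
{h} is an SCC by itself.
{f} is an SCC by itself.
{a} is an SCC by itself.
{i} is an SCC by itself.
(and 1 more singleton SCC)
That gives 6 strongly connected components.

6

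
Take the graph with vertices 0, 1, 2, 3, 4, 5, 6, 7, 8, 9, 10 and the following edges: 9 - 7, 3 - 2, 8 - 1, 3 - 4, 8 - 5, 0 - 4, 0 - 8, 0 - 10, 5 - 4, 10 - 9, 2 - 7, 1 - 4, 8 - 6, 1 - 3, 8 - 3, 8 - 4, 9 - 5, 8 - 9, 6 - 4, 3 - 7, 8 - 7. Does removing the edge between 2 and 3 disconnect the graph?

No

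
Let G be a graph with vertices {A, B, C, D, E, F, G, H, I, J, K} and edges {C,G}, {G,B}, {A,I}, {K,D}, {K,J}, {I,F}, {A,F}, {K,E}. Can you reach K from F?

The component containing F is {A, F, I}, and K is not in it.

No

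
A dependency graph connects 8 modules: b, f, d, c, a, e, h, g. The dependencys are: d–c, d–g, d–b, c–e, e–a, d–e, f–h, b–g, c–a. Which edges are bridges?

The edges on the cycle d-b-g-d are not bridges since each lies on that cycle.
But removing f–h disconnects f from h — this is a bridge.

f-h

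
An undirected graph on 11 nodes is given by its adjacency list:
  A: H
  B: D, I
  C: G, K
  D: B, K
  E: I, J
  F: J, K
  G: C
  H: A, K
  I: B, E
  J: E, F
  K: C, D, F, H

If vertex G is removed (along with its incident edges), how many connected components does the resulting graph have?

With G gone, the remaining components are: {A, B, C, D, E, F, H, I, J, K}.
That is 1 component.

1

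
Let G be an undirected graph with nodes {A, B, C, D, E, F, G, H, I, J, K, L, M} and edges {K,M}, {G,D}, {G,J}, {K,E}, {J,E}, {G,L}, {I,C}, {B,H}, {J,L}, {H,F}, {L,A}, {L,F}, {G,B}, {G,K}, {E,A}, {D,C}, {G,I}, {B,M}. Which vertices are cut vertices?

Removing G increases the component count from 1 to 2, so G is a cut vertex.
By contrast removing A leaves 1 component; it is not a cut vertex. No other vertex is a cut vertex either.

G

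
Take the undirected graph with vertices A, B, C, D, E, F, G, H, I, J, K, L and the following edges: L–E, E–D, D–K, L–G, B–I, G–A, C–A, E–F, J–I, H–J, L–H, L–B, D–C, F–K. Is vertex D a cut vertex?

Deleting D leaves 1 component (was 1) (its neighbors C, E, K remain connected to each other), so D is not a cut vertex.

No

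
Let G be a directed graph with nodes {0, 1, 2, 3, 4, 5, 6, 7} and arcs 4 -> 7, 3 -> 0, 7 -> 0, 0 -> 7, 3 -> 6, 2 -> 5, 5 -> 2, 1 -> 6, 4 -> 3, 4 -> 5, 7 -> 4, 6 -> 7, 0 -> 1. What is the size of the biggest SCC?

6

{0, 1, 3, 4, 6, 7} are all mutually reachable — one SCC of size 6.
{2, 5} are all mutually reachable — one SCC of size 2.
The largest has 6 vertices.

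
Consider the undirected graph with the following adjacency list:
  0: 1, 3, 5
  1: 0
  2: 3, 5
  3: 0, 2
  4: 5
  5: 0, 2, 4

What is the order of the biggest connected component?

6

Starting from 0 we can reach 0, 1, 2, 3, 4, 5. That is one component of size 6.
The largest has 6 vertices.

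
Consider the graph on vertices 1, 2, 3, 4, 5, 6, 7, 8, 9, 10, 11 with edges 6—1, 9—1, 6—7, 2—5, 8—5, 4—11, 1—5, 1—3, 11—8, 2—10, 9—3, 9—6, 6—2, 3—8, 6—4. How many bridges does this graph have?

The edges on the cycle 6-2-5-8-11-4-6 are not bridges since each lies on that cycle.
But removing 6—7 disconnects 6 from 7; removing 2—10 disconnects 2 from 10 — these are bridges.
That makes 2 bridges.

2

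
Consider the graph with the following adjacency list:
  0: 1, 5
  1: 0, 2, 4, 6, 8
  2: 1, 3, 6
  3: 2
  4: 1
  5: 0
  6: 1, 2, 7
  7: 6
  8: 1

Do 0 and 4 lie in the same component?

From 0 we can reach 0, 1, 2, 3, 4, 5, 6, 7, 8, which includes 4.

Yes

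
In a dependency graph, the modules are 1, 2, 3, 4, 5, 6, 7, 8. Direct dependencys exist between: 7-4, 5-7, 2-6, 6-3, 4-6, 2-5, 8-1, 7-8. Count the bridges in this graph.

3

The edges on the cycle 2-5-7-4-6-2 are not bridges since each lies on that cycle.
But removing 8-1 disconnects 8 from 1; removing 7-8 disconnects 7 from 8; removing 6-3 disconnects 6 from 3 — these are bridges.
That makes 3 bridges.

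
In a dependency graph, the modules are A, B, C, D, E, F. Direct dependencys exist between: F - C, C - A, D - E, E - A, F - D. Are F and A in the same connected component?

From F we can reach A, C, D, E, F, which includes A.

Yes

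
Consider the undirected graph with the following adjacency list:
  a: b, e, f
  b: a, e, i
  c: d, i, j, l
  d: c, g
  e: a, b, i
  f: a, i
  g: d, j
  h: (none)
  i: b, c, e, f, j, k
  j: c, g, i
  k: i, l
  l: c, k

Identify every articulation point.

Removing i increases the component count from 2 to 3, so i is a cut vertex.
By contrast removing j leaves 2 components; it is not a cut vertex. No other vertex is a cut vertex either.

i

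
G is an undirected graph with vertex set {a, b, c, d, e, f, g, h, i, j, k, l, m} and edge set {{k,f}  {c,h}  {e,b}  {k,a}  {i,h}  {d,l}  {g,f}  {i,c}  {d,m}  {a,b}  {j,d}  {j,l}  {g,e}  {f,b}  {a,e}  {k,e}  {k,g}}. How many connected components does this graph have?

3

Starting from c we can reach c, h, i. That is one component of size 3.
Starting from d we can reach d, j, l, m. That is one component of size 4.
Starting from a we can reach a, b, e, f, g, k. That is one component of size 6.
Total: 3 components.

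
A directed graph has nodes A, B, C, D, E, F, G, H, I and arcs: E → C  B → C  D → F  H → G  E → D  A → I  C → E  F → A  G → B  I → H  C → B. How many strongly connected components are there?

1

{A, B, C, D, E, F, G, H, I} are all mutually reachable — one SCC of size 9.
That gives 1 strongly connected component.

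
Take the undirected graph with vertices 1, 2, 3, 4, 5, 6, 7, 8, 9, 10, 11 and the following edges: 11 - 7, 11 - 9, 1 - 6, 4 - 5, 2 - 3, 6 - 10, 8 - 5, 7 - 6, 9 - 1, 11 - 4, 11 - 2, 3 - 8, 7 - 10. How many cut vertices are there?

Removing 11 increases the component count from 1 to 2, so 11 is a cut vertex.
By contrast removing 2 leaves 1 component; it is not a cut vertex. No other vertex is a cut vertex either.

1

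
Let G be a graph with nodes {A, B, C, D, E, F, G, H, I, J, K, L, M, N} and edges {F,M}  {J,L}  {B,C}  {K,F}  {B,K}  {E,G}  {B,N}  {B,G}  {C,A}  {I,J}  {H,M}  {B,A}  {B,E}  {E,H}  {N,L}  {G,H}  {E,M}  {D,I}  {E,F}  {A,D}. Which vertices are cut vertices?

B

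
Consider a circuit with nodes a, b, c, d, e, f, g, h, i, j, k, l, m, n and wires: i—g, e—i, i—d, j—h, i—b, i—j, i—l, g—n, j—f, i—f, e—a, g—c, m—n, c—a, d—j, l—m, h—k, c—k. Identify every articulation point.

i

Removing i increases the component count from 1 to 2, so i is a cut vertex.
By contrast removing d leaves 1 component; it is not a cut vertex. No other vertex is a cut vertex either.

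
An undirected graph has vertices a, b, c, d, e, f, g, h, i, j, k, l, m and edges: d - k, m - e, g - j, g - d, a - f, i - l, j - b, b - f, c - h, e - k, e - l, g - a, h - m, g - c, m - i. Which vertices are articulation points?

g

Removing g increases the component count from 1 to 2, so g is a cut vertex.
By contrast removing a leaves 1 component; it is not a cut vertex. No other vertex is a cut vertex either.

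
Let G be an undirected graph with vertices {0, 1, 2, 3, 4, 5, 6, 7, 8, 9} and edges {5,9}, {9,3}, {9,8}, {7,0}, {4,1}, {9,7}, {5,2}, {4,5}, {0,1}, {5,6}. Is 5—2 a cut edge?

Yes

Removing 5—2 leaves no path between 5 and 2: the component count goes from 1 to 2. So it is a bridge.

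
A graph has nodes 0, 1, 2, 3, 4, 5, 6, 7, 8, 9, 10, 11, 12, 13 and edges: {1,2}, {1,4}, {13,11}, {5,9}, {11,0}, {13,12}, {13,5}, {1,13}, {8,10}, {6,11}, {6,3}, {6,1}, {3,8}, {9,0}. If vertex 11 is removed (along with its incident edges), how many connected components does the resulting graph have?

2

With 11 gone, the remaining components are: {7}; {0, 1, 2, 3, 4, 5, 6, 8, 9, 10, 12, 13}.
That is 2 components.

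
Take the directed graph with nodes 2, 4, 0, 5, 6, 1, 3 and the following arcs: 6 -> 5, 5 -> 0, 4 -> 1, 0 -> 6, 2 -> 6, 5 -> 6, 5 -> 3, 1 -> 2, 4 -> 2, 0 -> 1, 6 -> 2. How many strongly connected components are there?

3

{0, 1, 2, 5, 6} are all mutually reachable — one SCC of size 5.
{3} is an SCC by itself.
{4} is an SCC by itself.
That gives 3 strongly connected components.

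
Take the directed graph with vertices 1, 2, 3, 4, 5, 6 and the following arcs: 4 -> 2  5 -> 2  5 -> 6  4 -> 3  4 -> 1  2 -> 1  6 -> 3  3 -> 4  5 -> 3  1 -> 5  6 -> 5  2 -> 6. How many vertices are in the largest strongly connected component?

6

{1, 2, 3, 4, 5, 6} are all mutually reachable — one SCC of size 6.
The largest has 6 vertices.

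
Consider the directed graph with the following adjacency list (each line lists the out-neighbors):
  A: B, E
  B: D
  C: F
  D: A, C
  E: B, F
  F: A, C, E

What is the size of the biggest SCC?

6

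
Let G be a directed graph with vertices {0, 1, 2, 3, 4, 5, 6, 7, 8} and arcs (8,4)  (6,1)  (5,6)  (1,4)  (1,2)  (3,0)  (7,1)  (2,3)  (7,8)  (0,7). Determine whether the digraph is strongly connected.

No

There is no directed path from 7 to 5, so the graph is not strongly connected.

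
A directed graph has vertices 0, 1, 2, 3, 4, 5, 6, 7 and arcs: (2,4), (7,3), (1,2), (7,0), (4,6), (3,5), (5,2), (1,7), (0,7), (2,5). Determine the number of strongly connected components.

6

{0, 7} are all mutually reachable — one SCC of size 2.
{2, 5} are all mutually reachable — one SCC of size 2.
{3} is an SCC by itself.
{1} is an SCC by itself.
{4} is an SCC by itself.
(and 1 more singleton SCC)
That gives 6 strongly connected components.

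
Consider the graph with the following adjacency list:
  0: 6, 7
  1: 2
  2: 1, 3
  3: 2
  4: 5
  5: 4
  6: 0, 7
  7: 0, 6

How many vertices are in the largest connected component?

3

Starting from 4 we can reach 4, 5. That is one component of size 2.
Starting from 1 we can reach 1, 2, 3. That is one component of size 3.
Starting from 0 we can reach 0, 6, 7. That is one component of size 3.
The largest has 3 vertices.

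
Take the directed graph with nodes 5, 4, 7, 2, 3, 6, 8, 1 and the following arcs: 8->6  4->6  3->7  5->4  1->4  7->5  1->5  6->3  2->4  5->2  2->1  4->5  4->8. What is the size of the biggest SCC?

8

{1, 2, 3, 4, 5, 6, 7, 8} are all mutually reachable — one SCC of size 8.
The largest has 8 vertices.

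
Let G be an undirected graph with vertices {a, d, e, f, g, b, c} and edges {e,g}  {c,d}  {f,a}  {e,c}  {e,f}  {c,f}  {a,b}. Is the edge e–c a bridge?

No

After removing e–c, the path e-f-c still connects them, so the edge is not a bridge.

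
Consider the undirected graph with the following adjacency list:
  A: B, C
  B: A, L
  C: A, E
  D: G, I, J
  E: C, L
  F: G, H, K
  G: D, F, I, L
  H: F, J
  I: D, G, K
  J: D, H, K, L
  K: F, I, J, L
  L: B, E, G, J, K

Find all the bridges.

none

The edges on the cycle L-E-C-A-B-L are not bridges since each lies on that cycle.
Every edge lies on some cycle, so there are no bridges.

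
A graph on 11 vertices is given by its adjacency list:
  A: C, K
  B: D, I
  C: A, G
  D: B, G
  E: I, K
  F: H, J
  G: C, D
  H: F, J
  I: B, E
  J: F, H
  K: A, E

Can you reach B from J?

No

The component containing J is {F, H, J}, and B is not in it.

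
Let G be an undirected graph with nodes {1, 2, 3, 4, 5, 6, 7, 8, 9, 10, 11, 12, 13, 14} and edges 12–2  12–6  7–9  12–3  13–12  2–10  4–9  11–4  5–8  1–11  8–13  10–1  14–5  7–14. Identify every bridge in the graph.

The edges on the cycle 7-14-5-8-13-12-2-10-1-11-4-9-7 are not bridges since each lies on that cycle.
But removing 3–12 disconnects 3 from 12; removing 6–12 disconnects 6 from 12 — these are bridges.

12-3, 12-6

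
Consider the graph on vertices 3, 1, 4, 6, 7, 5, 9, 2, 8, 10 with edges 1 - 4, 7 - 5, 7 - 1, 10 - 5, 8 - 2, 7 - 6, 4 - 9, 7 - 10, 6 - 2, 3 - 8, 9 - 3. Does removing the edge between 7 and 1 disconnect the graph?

No

After removing 7 - 1, the path 7-6-2-8-3-9-4-1 still connects them, so the edge is not a bridge.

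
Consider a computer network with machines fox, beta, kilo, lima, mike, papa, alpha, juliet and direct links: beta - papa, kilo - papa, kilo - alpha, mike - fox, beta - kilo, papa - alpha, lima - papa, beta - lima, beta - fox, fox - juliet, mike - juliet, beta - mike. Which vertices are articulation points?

Removing beta increases the component count from 1 to 2, so beta is a cut vertex.
By contrast removing juliet leaves 1 component; it is not a cut vertex. No other vertex is a cut vertex either.

beta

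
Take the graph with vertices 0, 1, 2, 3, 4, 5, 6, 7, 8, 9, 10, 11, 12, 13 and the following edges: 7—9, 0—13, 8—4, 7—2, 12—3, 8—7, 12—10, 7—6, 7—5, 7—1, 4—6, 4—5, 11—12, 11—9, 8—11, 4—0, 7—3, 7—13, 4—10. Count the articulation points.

1

Removing 7 increases the component count from 1 to 3, so 7 is a cut vertex.
By contrast removing 4 leaves 1 component; it is not a cut vertex. No other vertex is a cut vertex either.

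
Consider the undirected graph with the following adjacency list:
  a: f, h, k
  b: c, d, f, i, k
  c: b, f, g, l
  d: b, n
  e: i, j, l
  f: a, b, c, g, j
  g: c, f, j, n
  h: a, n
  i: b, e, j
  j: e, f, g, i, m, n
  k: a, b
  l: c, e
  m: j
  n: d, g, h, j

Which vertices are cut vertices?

Removing j increases the component count from 1 to 2, so j is a cut vertex.
By contrast removing e leaves 1 component; it is not a cut vertex. No other vertex is a cut vertex either.

j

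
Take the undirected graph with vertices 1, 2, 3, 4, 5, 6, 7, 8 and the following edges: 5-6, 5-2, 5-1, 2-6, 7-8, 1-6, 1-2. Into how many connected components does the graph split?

4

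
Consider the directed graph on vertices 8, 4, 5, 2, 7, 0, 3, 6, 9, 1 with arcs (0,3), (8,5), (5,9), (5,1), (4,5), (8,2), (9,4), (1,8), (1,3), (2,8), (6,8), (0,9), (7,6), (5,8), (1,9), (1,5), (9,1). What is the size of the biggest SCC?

{1, 2, 4, 5, 8, 9} are all mutually reachable — one SCC of size 6.
{0} is an SCC by itself.
{3} is an SCC by itself.
{6} is an SCC by itself.
{7} is an SCC by itself.
The largest has 6 vertices.

6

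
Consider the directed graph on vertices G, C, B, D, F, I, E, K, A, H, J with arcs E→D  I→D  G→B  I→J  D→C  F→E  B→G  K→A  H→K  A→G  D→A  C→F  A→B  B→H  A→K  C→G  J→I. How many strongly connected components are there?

{A, B, G, H, K} are all mutually reachable — one SCC of size 5.
{C, D, E, F} are all mutually reachable — one SCC of size 4.
{I, J} are all mutually reachable — one SCC of size 2.
That gives 3 strongly connected components.

3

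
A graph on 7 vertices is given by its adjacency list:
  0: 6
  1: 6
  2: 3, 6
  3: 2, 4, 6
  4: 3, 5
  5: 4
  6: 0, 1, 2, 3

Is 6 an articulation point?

Deleting 6 raises the number of components from 1 to 3, so 6 is a cut vertex.

Yes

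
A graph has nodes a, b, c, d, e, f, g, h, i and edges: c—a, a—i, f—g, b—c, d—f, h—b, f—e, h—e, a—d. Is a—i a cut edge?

Removing a—i leaves no path between a and i: the component count goes from 1 to 2. So it is a bridge.

Yes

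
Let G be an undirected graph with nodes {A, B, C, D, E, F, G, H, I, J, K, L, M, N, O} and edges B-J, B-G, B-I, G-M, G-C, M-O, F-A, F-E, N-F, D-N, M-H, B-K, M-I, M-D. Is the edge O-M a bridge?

Yes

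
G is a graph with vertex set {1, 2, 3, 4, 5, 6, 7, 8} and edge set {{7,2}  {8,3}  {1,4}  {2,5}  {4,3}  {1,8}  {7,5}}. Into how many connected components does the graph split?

6 is isolated — a component by itself.
Starting from 2 we can reach 2, 5, 7. That is one component of size 3.
Starting from 1 we can reach 1, 3, 4, 8. That is one component of size 4.
Total: 3 components.

3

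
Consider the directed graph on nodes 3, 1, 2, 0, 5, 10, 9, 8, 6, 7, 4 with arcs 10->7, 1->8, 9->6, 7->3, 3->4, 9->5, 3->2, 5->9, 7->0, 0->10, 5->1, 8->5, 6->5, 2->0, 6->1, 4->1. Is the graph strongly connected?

There is no directed path from 6 to 4, so the graph is not strongly connected.

No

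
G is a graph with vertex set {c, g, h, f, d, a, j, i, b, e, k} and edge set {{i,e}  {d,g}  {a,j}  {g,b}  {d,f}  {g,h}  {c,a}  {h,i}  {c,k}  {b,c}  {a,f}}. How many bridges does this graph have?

The edges on the cycle d-g-b-c-a-f-d are not bridges since each lies on that cycle.
But removing i–h disconnects i from h; removing i–e disconnects i from e; removing k–c disconnects k from c; removing g–h disconnects g from h — these are bridges.
In total 5 edges are bridges.

5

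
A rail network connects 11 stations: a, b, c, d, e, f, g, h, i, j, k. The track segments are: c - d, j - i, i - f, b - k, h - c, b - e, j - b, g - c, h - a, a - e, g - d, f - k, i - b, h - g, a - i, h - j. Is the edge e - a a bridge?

No

After removing e - a, the path e-b-i-a still connects them, so the edge is not a bridge.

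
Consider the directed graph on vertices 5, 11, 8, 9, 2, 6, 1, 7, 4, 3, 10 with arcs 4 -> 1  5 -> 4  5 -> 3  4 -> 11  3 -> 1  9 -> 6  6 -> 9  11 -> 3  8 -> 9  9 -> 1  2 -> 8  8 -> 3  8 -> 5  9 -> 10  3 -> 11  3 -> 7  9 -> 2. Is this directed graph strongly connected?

No

There is no directed path from 10 to 2, so the graph is not strongly connected.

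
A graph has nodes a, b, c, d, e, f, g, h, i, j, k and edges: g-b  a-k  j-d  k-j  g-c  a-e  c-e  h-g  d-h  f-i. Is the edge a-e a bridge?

After removing a-e, the path a-k-j-d-h-g-c-e still connects them, so the edge is not a bridge.

No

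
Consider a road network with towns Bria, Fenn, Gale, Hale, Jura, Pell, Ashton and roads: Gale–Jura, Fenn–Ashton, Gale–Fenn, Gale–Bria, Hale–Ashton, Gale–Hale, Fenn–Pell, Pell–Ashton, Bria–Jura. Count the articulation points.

Removing Gale increases the component count from 1 to 2, so Gale is a cut vertex.
By contrast removing Hale leaves 1 component; it is not a cut vertex. No other vertex is a cut vertex either.

1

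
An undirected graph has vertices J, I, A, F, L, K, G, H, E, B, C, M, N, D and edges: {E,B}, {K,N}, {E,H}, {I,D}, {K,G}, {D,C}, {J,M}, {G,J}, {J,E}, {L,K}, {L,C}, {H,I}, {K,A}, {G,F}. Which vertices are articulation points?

E, G, J, K

Removing E increases the component count from 1 to 2, so E is a cut vertex.
Removing G increases the component count from 1 to 2, so G is a cut vertex.
Removing J increases the component count from 1 to 2, so J is a cut vertex.
Likewise K is a cut vertex.
By contrast removing F leaves 1 component; it is not a cut vertex. No other vertex is a cut vertex either.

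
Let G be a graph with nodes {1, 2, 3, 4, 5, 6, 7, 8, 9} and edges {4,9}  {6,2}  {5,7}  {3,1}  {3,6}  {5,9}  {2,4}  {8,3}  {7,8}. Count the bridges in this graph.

1

The edges on the cycle 5-7-8-3-6-2-4-9-5 are not bridges since each lies on that cycle.
But removing 1–3 disconnects 1 from 3 — this is a bridge.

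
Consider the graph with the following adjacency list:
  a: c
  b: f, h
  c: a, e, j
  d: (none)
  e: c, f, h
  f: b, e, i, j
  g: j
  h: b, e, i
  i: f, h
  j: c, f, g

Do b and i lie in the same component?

From b we can reach a, b, c, e, f, g, h, i, j, which includes i.

Yes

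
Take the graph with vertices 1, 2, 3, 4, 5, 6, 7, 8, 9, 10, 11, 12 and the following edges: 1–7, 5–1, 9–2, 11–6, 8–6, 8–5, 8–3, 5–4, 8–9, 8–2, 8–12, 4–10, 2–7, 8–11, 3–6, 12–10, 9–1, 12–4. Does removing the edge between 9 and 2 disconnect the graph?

After removing 9–2, the path 9-8-2 still connects them, so the edge is not a bridge.

No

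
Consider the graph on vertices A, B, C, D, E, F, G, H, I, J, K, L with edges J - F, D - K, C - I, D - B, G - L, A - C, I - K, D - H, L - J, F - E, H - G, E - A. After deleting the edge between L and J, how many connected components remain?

1

L and J are still connected via L-G-H-D-K-I-C-A-E-F-J, so the component count stays at 1.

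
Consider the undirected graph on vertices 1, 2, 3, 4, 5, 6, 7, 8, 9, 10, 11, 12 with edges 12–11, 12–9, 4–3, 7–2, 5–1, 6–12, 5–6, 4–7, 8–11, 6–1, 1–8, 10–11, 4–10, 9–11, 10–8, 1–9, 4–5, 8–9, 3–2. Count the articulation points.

1

Removing 4 increases the component count from 1 to 2, so 4 is a cut vertex.
By contrast removing 12 leaves 1 component; it is not a cut vertex. No other vertex is a cut vertex either.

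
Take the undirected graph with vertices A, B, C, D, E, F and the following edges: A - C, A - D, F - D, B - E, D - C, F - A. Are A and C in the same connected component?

Yes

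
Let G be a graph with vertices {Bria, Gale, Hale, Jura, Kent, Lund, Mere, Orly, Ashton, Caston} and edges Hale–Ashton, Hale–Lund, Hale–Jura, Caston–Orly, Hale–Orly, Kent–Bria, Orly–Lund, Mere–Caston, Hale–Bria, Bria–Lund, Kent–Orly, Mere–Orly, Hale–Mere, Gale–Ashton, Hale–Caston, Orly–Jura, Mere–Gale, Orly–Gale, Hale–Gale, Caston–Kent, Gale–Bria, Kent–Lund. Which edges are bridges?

The edges on the cycle Hale-Mere-Gale-Orly-Caston-Hale are not bridges since each lies on that cycle.
Every edge lies on some cycle, so there are no bridges.

none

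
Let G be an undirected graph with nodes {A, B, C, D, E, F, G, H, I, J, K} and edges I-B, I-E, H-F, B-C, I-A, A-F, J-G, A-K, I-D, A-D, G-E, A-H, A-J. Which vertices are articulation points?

Removing A increases the component count from 1 to 3, so A is a cut vertex.
Removing B increases the component count from 1 to 2, so B is a cut vertex.
Removing I increases the component count from 1 to 2, so I is a cut vertex.
By contrast removing G leaves 1 component; it is not a cut vertex. No other vertex is a cut vertex either.

A, B, I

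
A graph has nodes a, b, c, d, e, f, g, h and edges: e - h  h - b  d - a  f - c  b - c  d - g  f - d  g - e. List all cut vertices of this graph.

d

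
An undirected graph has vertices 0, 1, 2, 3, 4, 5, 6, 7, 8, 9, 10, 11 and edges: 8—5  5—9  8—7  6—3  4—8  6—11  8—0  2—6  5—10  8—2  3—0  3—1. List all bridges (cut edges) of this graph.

The edges on the cycle 8-2-6-3-0-8 are not bridges since each lies on that cycle.
But removing 7—8 disconnects 7 from 8; removing 6—11 disconnects 6 from 11; removing 9—5 disconnects 9 from 5; removing 4—8 disconnects 4 from 8 — these are bridges.
In total 7 edges are bridges.

1-3, 10-5, 11-6, 4-8, 5-8, 5-9, 7-8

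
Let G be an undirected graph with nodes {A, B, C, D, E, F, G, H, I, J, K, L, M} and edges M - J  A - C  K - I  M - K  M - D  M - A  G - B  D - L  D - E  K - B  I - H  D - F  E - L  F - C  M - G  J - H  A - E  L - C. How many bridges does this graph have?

0

The edges on the cycle D-F-C-L-D are not bridges since each lies on that cycle.
Every edge lies on some cycle, so there are no bridges.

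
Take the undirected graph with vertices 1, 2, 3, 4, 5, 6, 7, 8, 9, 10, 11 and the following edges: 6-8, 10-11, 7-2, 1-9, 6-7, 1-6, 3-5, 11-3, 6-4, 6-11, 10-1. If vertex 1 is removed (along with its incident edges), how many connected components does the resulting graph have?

2

With 1 gone, the remaining components are: {9}; {2, 3, 4, 5, 6, 7, 8, 10, 11}.
That is 2 components.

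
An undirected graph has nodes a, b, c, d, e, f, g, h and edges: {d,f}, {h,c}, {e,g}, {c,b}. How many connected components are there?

4

a is isolated — a component by itself.
Starting from e we can reach e, g. That is one component of size 2.
Starting from d we can reach d, f. That is one component of size 2.
Starting from b we can reach b, c, h. That is one component of size 3.
Total: 4 components.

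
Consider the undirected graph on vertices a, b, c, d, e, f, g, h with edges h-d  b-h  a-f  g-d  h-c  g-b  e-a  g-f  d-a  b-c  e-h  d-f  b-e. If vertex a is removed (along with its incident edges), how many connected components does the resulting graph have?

With a gone, the remaining components are: {b, c, d, e, f, g, h}.
That is 1 component.

1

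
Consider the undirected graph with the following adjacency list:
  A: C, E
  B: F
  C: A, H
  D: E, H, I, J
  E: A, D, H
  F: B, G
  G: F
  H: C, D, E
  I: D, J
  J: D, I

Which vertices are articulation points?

Removing D increases the component count from 2 to 3, so D is a cut vertex.
Removing F increases the component count from 2 to 3, so F is a cut vertex.
By contrast removing I leaves 2 components; it is not a cut vertex. No other vertex is a cut vertex either.

D, F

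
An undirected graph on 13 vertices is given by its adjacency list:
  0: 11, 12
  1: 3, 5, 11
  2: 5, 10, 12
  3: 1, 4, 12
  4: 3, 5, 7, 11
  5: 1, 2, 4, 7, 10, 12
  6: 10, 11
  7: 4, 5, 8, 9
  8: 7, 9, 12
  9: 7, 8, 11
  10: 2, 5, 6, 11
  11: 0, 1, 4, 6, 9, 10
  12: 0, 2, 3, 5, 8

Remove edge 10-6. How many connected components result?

1

10 and 6 are still connected via 10-11-6, so the component count stays at 1.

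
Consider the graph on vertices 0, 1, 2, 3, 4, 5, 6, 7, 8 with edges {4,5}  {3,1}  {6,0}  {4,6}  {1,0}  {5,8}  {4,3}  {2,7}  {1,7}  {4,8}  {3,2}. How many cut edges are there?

The edges on the cycle 4-5-8-4 are not bridges since each lies on that cycle.
Every edge lies on some cycle, so there are no bridges.

0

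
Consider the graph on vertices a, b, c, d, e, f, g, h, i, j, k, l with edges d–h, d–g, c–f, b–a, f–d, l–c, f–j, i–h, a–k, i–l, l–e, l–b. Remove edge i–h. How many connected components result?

1

i and h are still connected via i-l-c-f-d-h, so the component count stays at 1.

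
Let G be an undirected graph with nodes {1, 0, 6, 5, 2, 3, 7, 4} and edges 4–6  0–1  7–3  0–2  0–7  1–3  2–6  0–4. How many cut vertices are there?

1

Removing 0 increases the component count from 2 to 3, so 0 is a cut vertex.
By contrast removing 4 leaves 2 components; it is not a cut vertex. No other vertex is a cut vertex either.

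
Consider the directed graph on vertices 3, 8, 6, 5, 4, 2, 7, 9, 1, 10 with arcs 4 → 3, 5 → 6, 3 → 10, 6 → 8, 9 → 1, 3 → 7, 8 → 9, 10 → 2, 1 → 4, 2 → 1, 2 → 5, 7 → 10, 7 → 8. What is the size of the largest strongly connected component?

10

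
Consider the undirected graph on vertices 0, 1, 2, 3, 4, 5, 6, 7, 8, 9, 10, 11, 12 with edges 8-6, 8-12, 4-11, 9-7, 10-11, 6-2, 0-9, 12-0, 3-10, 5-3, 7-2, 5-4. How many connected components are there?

1 is isolated — a component by itself.
Starting from 3 we can reach 3, 4, 5, 10, 11. That is one component of size 5.
Starting from 0 we can reach 0, 2, 6, 7, 8, 9, 12. That is one component of size 7.
Total: 3 components.

3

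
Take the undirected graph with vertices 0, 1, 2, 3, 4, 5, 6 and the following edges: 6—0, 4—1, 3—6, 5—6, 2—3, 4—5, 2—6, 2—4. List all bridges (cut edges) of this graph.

0-6, 1-4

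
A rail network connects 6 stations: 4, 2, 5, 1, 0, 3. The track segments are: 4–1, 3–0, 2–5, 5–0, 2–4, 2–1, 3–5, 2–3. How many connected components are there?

Starting from 0 we can reach 0, 1, 2, 3, 4, 5. That is one component of size 6.
Total: 1 component.

1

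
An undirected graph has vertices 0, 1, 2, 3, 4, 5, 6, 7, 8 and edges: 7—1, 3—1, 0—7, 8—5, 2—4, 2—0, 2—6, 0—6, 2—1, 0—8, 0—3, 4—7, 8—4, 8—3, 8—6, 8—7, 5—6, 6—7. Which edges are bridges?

none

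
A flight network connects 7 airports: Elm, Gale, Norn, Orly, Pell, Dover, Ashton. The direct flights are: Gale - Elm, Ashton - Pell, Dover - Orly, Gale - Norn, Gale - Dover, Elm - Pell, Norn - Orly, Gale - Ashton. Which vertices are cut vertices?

Gale

Removing Gale increases the component count from 1 to 2, so Gale is a cut vertex.
By contrast removing Orly leaves 1 component; it is not a cut vertex. No other vertex is a cut vertex either.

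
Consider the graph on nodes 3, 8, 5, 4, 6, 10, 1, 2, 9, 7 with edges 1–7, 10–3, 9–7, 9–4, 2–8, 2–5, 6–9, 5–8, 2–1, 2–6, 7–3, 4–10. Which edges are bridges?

The edges on the cycle 2-5-8-2 are not bridges since each lies on that cycle.
Every edge lies on some cycle, so there are no bridges.

none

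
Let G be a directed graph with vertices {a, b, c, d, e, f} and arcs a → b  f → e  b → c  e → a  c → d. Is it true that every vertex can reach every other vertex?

No

There is no directed path from b to f, so the graph is not strongly connected.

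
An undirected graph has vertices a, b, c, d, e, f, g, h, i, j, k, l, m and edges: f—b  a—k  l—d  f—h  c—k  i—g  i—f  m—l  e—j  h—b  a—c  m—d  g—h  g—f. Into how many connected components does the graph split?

Starting from e we can reach e, j. That is one component of size 2.
Starting from a we can reach a, c, k. That is one component of size 3.
Starting from d we can reach d, l, m. That is one component of size 3.
Starting from b we can reach b, f, g, h, i. That is one component of size 5.
Total: 4 components.

4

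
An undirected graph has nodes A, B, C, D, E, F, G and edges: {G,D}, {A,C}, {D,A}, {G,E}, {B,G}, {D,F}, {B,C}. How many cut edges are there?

2

The edges on the cycle B-G-D-A-C-B are not bridges since each lies on that cycle.
But removing G-E disconnects G from E; removing D-F disconnects D from F — these are bridges.
That makes 2 bridges.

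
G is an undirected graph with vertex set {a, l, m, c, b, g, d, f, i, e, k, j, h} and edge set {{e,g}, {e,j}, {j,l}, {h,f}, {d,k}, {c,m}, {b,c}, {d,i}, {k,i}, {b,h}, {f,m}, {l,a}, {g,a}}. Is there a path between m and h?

Yes

From m we can reach b, c, f, h, m, which includes h.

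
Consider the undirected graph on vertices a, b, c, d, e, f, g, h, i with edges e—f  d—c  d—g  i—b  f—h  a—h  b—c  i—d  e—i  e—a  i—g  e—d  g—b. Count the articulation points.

Removing e increases the component count from 1 to 2, so e is a cut vertex.
By contrast removing d leaves 1 component; it is not a cut vertex. No other vertex is a cut vertex either.

1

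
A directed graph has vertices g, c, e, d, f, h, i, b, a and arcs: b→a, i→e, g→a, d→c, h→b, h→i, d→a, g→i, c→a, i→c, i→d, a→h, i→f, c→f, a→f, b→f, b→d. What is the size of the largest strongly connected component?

6

{a, b, c, d, h, i} are all mutually reachable — one SCC of size 6.
{f} is an SCC by itself.
{e} is an SCC by itself.
{g} is an SCC by itself.
The largest has 6 vertices.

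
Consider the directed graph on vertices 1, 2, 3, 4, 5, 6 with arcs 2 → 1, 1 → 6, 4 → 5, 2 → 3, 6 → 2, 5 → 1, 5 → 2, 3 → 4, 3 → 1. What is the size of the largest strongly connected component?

{1, 2, 3, 4, 5, 6} are all mutually reachable — one SCC of size 6.
The largest has 6 vertices.

6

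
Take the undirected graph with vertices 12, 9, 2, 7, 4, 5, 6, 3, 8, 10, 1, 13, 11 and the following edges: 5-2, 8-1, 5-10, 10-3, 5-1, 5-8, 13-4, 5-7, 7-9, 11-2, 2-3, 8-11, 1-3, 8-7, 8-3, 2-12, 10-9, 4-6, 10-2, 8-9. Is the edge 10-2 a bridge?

No

After removing 10-2, the path 10-5-2 still connects them, so the edge is not a bridge.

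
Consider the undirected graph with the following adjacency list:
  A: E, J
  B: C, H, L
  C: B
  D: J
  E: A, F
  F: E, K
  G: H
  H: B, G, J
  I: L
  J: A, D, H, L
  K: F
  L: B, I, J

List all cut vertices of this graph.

A, B, E, F, H, J, L

Removing A increases the component count from 1 to 2, so A is a cut vertex.
Removing B increases the component count from 1 to 2, so B is a cut vertex.
Removing E increases the component count from 1 to 2, so E is a cut vertex.
Likewise F, H, J, L are cut vertices.
By contrast removing G leaves 1 component; it is not a cut vertex. No other vertex is a cut vertex either.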